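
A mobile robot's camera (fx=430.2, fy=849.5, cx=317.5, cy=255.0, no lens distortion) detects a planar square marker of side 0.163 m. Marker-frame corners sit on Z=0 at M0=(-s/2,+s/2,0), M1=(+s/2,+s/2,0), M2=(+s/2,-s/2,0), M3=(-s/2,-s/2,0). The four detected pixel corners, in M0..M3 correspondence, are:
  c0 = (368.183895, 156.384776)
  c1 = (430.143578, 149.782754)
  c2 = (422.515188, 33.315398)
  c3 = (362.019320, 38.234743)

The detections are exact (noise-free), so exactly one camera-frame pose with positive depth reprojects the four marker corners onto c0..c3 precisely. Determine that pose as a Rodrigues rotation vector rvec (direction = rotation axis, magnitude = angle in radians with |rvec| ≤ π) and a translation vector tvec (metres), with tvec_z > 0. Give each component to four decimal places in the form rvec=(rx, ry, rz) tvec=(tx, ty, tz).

Intrinsics K: fx=430.2, fy=849.5, cx=317.5, cy=255.0
Marker side s = 0.163 m; corners in marker frame (Z=0):
  M0 = (-0.0815, +0.0815, 0)
  M1 = (+0.0815, +0.0815, 0)
  M2 = (+0.0815, -0.0815, 0)
  M3 = (-0.0815, -0.0815, 0)
Detected image corners:
  c0 = (368.183895, 156.384776) px
  c1 = (430.143578, 149.782754) px
  c2 = (422.515188, 33.315398) px
  c3 = (362.019320, 38.234743) px
Planar DLT: solve 8×8 A·h = b for H (H[2,2]=1):
  H  [+407.37044 -19.28315 +395.87222]
  H  [-27.68843 +704.94655 +93.66614]
  H  [+0.08035 -0.15572 +1.00000]
B = K⁻¹H; ‖b₁‖=0.893062, ‖b₂‖=0.893062; λ = 2/(‖b₁‖+‖b₂‖) = 1.119743, sign → tz>0 ⇒ λ=+1.119743
r₁ = λ·B[:,0] = (+0.99392,-0.06350,+0.08997); r₂ = λ·B[:,1] = (+0.07850,+0.98155,-0.17437)
r₃ = r₁×r₂ = (-0.07724,+0.18037,+0.98056); SVD([r₁ r₂ r₃]) → R = UVᵀ:
  R  [+0.99392 +0.07850 -0.07724]
  R  [-0.06350 +0.98155 +0.18037]
  R  [+0.08997 -0.17437 +0.98056]
t = (+0.20399, -0.21266, +1.11974) m
tr R = 2.956024; θ = arccos((tr R − 1)/2) = 0.210090 rad = 12.037°
axis k = ((R−Rᵀ)₃₂, (R−Rᵀ)₁₃, (R−Rᵀ)₂₁) / (2 sinθ) = (-0.850508, -0.400904, -0.340460)
rvec = θ·k = (-0.178683, -0.084226, -0.071527)

rvec=(-0.1787, -0.0842, -0.0715) tvec=(0.2040, -0.2127, 1.1197)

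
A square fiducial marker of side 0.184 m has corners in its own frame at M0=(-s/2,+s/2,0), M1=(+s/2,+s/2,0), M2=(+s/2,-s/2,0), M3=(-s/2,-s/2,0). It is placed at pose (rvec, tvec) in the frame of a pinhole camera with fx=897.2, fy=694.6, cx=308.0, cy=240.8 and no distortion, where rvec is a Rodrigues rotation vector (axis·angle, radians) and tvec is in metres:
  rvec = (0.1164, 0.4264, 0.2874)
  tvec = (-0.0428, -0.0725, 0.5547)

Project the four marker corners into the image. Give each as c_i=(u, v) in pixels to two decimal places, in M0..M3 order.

c0=(92.09, 226.73) c1=(332.03, 296.22) c2=(415.58, 57.55) c3=(152.07, 14.09)

Intrinsics K: fx=897.2, fy=694.6, cx=308.0, cy=240.8
Marker side s = 0.184 m; corners in marker frame (Z=0):
  M0 = (-0.0920, +0.0920, 0)
  M1 = (+0.0920, +0.0920, 0)
  M2 = (+0.0920, -0.0920, 0)
  M3 = (-0.0920, -0.0920, 0)
rvec = (0.1164, 0.4264, 0.2874), |rvec| = θ = 0.52722 rad = 30.208°
Rodrigues: sinθ=0.50314, 1−cosθ=0.13579; R = I + sinθ·[k]× + (1−cosθ)·[k]×²:
    [+0.87083 -0.25002 +0.42326]
    [+0.29852 +0.95303 -0.05121]
    [-0.39058 +0.17095 +0.90456]
t = (-0.0428, -0.0725, 0.5547) m
M0: Pc = R·M0+t = (-0.14592, -0.01228, +0.60636); u = 897.2·(-0.14592)/0.60636 + 308.0 = 92.0926, v = 694.6·(-0.01228)/0.60636 + 240.8 = 226.7275
M1: Pc = R·M1+t = (+0.01431, +0.04264, +0.53449); u = 897.2·(+0.01431)/0.53449 + 308.0 = 332.0274, v = 694.6·(+0.04264)/0.53449 + 240.8 = 296.2155
M2: Pc = R·M2+t = (+0.06032, -0.13272, +0.50304); u = 897.2·(+0.06032)/0.50304 + 308.0 = 415.5807, v = 694.6·(-0.13272)/0.50304 + 240.8 = 57.5461
M3: Pc = R·M3+t = (-0.09991, -0.18764, +0.57491); u = 897.2·(-0.09991)/0.57491 + 308.0 = 152.0739, v = 694.6·(-0.18764)/0.57491 + 240.8 = 14.0910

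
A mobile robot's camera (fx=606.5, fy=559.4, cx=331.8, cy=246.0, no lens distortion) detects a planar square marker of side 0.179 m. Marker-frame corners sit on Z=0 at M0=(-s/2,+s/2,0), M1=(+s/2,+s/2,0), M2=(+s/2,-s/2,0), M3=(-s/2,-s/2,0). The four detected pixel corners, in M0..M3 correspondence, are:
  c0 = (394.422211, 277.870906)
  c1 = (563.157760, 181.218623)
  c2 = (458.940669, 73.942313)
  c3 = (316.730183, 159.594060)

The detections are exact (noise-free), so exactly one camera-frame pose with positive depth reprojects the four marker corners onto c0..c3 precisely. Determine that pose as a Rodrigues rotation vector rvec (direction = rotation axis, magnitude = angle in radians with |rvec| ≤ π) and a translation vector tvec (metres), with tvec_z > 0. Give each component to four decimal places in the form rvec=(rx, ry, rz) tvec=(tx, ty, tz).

Intrinsics K: fx=606.5, fy=559.4, cx=331.8, cy=246.0
Marker side s = 0.179 m; corners in marker frame (Z=0):
  M0 = (-0.0895, +0.0895, 0)
  M1 = (+0.0895, +0.0895, 0)
  M2 = (+0.0895, -0.0895, 0)
  M3 = (-0.0895, -0.0895, 0)
Detected image corners:
  c0 = (394.422211, 277.870906) px
  c1 = (563.157760, 181.218623) px
  c2 = (458.940669, 73.942313) px
  c3 = (316.730183, 159.594060) px
Planar DLT: solve 8×8 A·h = b for H (H[2,2]=1):
  H  [+796.51525 +132.91116 +428.73285]
  H  [-533.35736 +480.92333 +169.42254]
  H  [-0.15306 -0.86358 +1.00000]
B = K⁻¹H; ‖b₁‖=1.661435, ‖b₂‖=1.661435; λ = 2/(‖b₁‖+‖b₂‖) = 0.601889, sign → tz>0 ⇒ λ=+0.601889
r₁ = λ·B[:,0] = (+0.84086,-0.53336,-0.09212); r₂ = λ·B[:,1] = (+0.41626,+0.74603,-0.51978)
r₃ = r₁×r₂ = (+0.34596,+0.39871,+0.84932); SVD([r₁ r₂ r₃]) → R = UVᵀ:
  R  [+0.84086 +0.41626 +0.34596]
  R  [-0.53336 +0.74603 +0.39871]
  R  [-0.09212 -0.51978 +0.84932]
t = (+0.09620, -0.08239, +0.60189) m
tr R = 2.436207; θ = arccos((tr R − 1)/2) = 0.769723 rad = 44.102°
axis k = ((R−Rᵀ)₃₂, (R−Rᵀ)₁₃, (R−Rᵀ)₂₁) / (2 sinθ) = (-0.659897, +0.314741, -0.682257)
rvec = θ·k = (-0.507938, +0.242264, -0.525149)

rvec=(-0.5079, 0.2423, -0.5251) tvec=(0.0962, -0.0824, 0.6019)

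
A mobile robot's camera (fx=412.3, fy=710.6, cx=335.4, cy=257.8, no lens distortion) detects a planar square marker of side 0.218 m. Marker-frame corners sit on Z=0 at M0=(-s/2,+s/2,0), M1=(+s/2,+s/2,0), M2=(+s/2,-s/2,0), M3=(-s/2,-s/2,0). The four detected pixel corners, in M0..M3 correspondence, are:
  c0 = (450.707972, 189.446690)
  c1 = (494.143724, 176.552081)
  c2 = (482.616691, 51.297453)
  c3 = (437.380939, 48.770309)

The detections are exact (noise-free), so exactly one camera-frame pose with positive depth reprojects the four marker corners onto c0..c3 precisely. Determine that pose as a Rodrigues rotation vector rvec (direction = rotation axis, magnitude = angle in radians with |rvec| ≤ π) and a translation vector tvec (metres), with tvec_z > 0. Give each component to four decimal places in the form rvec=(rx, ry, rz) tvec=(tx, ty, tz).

Intrinsics K: fx=412.3, fy=710.6, cx=335.4, cy=257.8
Marker side s = 0.218 m; corners in marker frame (Z=0):
  M0 = (-0.1090, +0.1090, 0)
  M1 = (+0.1090, +0.1090, 0)
  M2 = (+0.1090, -0.1090, 0)
  M3 = (-0.1090, -0.1090, 0)
Detected image corners:
  c0 = (450.707972, 189.446690) px
  c1 = (494.143724, 176.552081) px
  c2 = (482.616691, 51.297453) px
  c3 = (437.380939, 48.770309) px
Planar DLT: solve 8×8 A·h = b for H (H[2,2]=1):
  H  [+452.06586 +73.87874 +467.52620]
  H  [+38.23728 +612.15395 +116.63194]
  H  [+0.53346 +0.03671 +1.00000]
B = K⁻¹H; ‖b₁‖=0.861970, ‖b₂‖=0.861970; λ = 2/(‖b₁‖+‖b₂‖) = 1.160133, sign → tz>0 ⇒ λ=+1.160133
r₁ = λ·B[:,0] = (+0.76857,-0.16210,+0.61889); r₂ = λ·B[:,1] = (+0.17324,+0.98396,+0.04259)
r₃ = r₁×r₂ = (-0.61586,+0.07448,+0.78432); SVD([r₁ r₂ r₃]) → R = UVᵀ:
  R  [+0.76857 +0.17324 -0.61586]
  R  [-0.16210 +0.98396 +0.07448]
  R  [+0.61889 +0.04259 +0.78432]
t = (+0.37178, -0.23047, +1.16013) m
tr R = 2.536852; θ = arccos((tr R − 1)/2) = 0.694419 rad = 39.787°
axis k = ((R−Rᵀ)₃₂, (R−Rᵀ)₁₃, (R−Rᵀ)₂₁) / (2 sinθ) = (-0.024921, -0.964744, -0.262008)
rvec = θ·k = (-0.017306, -0.669936, -0.181943)

rvec=(-0.0173, -0.6699, -0.1819) tvec=(0.3718, -0.2305, 1.1601)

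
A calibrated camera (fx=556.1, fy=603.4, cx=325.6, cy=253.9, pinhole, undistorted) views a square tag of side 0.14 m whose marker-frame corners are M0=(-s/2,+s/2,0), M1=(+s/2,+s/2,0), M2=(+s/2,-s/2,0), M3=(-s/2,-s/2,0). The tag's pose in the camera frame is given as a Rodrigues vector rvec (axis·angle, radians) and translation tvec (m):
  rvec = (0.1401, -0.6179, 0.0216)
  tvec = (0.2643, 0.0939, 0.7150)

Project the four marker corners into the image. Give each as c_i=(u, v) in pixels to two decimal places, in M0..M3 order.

Intrinsics K: fx=556.1, fy=603.4, cx=325.6, cy=253.9
Marker side s = 0.14 m; corners in marker frame (Z=0):
  M0 = (-0.0700, +0.0700, 0)
  M1 = (+0.0700, +0.0700, 0)
  M2 = (+0.0700, -0.0700, 0)
  M3 = (-0.0700, -0.0700, 0)
rvec = (0.1401, -0.6179, 0.0216), |rvec| = θ = 0.63395 rad = 36.323°
Rodrigues: sinθ=0.59233, 1−cosθ=0.19431; R = I + sinθ·[k]× + (1−cosθ)·[k]×²:
    [+0.81518 -0.06204 -0.57587]
    [-0.02167 +0.99028 -0.13736]
    [+0.57880 +0.12445 +0.80592]
t = (0.2643, 0.0939, 0.7150) m
M0: Pc = R·M0+t = (+0.20289, +0.16474, +0.68320); u = 556.1·(+0.20289)/0.68320 + 325.6 = 490.7500, v = 603.4·(+0.16474)/0.68320 + 253.9 = 399.3961
M1: Pc = R·M1+t = (+0.31702, +0.16170, +0.76423); u = 556.1·(+0.31702)/0.76423 + 325.6 = 556.2840, v = 603.4·(+0.16170)/0.76423 + 253.9 = 381.5734
M2: Pc = R·M2+t = (+0.32571, +0.02306, +0.74680); u = 556.1·(+0.32571)/0.74680 + 325.6 = 568.1330, v = 603.4·(+0.02306)/0.74680 + 253.9 = 272.5344
M3: Pc = R·M3+t = (+0.21158, +0.02610, +0.66577); u = 556.1·(+0.21158)/0.66577 + 325.6 = 502.3262, v = 603.4·(+0.02610)/0.66577 + 253.9 = 277.5522

c0=(490.75, 399.40) c1=(556.28, 381.57) c2=(568.13, 272.53) c3=(502.33, 277.55)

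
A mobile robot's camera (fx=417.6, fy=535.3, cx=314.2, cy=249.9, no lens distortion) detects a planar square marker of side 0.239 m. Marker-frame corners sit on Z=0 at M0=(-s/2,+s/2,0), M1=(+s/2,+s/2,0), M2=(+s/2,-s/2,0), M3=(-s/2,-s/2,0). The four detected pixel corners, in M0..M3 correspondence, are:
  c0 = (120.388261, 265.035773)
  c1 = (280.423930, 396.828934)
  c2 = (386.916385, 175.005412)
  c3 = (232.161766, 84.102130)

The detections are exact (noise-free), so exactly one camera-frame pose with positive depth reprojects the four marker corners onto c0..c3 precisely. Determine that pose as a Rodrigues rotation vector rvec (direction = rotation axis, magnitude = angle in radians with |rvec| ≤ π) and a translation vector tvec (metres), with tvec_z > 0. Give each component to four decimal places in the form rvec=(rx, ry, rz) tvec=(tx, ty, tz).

rvec=(-0.3484, 0.2127, 0.5237) tvec=(-0.0747, -0.0284, 0.5113)

Intrinsics K: fx=417.6, fy=535.3, cx=314.2, cy=249.9
Marker side s = 0.239 m; corners in marker frame (Z=0):
  M0 = (-0.1195, +0.1195, 0)
  M1 = (+0.1195, +0.1195, 0)
  M2 = (+0.1195, -0.1195, 0)
  M3 = (-0.1195, -0.1195, 0)
Detected image corners:
  c0 = (120.388261, 265.035773) px
  c1 = (280.423930, 396.828934) px
  c2 = (386.916385, 175.005412) px
  c3 = (232.161766, 84.102130) px
Planar DLT: solve 8×8 A·h = b for H (H[2,2]=1):
  H  [+515.58120 -591.80766 +253.16314]
  H  [+332.02166 +715.47622 +220.18583]
  H  [-0.55802 -0.52730 +1.00000]
B = K⁻¹H; ‖b₁‖=1.955615, ‖b₂‖=1.955615; λ = 2/(‖b₁‖+‖b₂‖) = 0.511348, sign → tz>0 ⇒ λ=+0.511348
r₁ = λ·B[:,0] = (+0.84602,+0.45037,-0.28534); r₂ = λ·B[:,1] = (-0.52179,+0.80934,-0.26963)
r₃ = r₁×r₂ = (+0.10950,+0.37700,+0.91972); SVD([r₁ r₂ r₃]) → R = UVᵀ:
  R  [+0.84602 -0.52179 +0.10950]
  R  [+0.45037 +0.80934 +0.37700]
  R  [-0.28534 -0.26963 +0.91972]
t = (-0.07474, -0.02838, +0.51135) m
tr R = 2.575070; θ = arccos((tr R − 1)/2) = 0.663997 rad = 38.044°
axis k = ((R−Rᵀ)₃₂, (R−Rᵀ)₁₃, (R−Rᵀ)₂₁) / (2 sinθ) = (-0.524640, +0.320350, +0.788751)
rvec = θ·k = (-0.348360, +0.212712, +0.523729)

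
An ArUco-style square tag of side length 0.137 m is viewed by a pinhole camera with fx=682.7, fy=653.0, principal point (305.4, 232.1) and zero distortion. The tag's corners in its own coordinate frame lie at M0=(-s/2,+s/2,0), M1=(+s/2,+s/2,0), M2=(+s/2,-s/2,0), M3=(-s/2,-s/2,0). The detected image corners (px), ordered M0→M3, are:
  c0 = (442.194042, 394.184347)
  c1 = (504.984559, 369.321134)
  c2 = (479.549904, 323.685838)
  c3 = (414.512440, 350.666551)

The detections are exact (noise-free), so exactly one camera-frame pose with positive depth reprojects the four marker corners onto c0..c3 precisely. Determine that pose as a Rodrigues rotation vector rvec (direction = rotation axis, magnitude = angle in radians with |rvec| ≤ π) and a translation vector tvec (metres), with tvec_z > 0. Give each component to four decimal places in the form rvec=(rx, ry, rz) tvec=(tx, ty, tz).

Intrinsics K: fx=682.7, fy=653.0, cx=305.4, cy=232.1
Marker side s = 0.137 m; corners in marker frame (Z=0):
  M0 = (-0.0685, +0.0685, 0)
  M1 = (+0.0685, +0.0685, 0)
  M2 = (+0.0685, -0.0685, 0)
  M3 = (-0.0685, -0.0685, 0)
Detected image corners:
  c0 = (442.194042, 394.184347) px
  c1 = (504.984559, 369.321134) px
  c2 = (479.549904, 323.685838) px
  c3 = (414.512440, 350.666551) px
Planar DLT: solve 8×8 A·h = b for H (H[2,2]=1):
  H  [+393.12148 +342.49144 +460.25556]
  H  [-246.22150 +441.29514 +360.09839]
  H  [-0.15907 +0.32271 +1.00000]
B = K⁻¹H; ‖b₁‖=0.739350, ‖b₂‖=0.739350; λ = 2/(‖b₁‖+‖b₂‖) = 1.352539, sign → tz>0 ⇒ λ=+1.352539
r₁ = λ·B[:,0] = (+0.87508,-0.43352,-0.21515); r₂ = λ·B[:,1] = (+0.48328,+0.75890,+0.43648)
r₃ = r₁×r₂ = (-0.02594,-0.48593,+0.87361); SVD([r₁ r₂ r₃]) → R = UVᵀ:
  R  [+0.87508 +0.48328 -0.02594]
  R  [-0.43352 +0.75890 -0.48593]
  R  [-0.21515 +0.43648 +0.87361]
t = (+0.30679, +0.26512, +1.35254) m
tr R = 2.507595; θ = arccos((tr R − 1)/2) = 0.716974 rad = 41.080°
axis k = ((R−Rᵀ)₃₂, (R−Rᵀ)₁₃, (R−Rᵀ)₂₁) / (2 sinθ) = (+0.701874, +0.143971, -0.697599)
rvec = θ·k = (+0.503226, +0.103224, -0.500160)

rvec=(0.5032, 0.1032, -0.5002) tvec=(0.3068, 0.2651, 1.3525)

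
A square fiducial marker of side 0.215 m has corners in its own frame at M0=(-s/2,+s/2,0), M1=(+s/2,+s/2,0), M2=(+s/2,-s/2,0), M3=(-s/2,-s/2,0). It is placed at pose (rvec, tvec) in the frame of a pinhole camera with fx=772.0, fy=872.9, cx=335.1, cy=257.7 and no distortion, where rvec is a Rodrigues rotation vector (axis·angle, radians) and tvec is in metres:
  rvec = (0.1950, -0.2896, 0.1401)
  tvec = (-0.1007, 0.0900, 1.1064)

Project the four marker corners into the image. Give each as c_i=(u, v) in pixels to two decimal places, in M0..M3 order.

Intrinsics K: fx=772.0, fy=872.9, cx=335.1, cy=257.7
Marker side s = 0.215 m; corners in marker frame (Z=0):
  M0 = (-0.1075, +0.1075, 0)
  M1 = (+0.1075, +0.1075, 0)
  M2 = (+0.1075, -0.1075, 0)
  M3 = (-0.1075, -0.1075, 0)
rvec = (0.1950, -0.2896, 0.1401), |rvec| = θ = 0.37619 rad = 21.554°
Rodrigues: sinθ=0.36738, 1−cosθ=0.06993; R = I + sinθ·[k]× + (1−cosθ)·[k]×²:
    [+0.94886 -0.16472 -0.26932]
    [+0.10891 +0.97151 -0.21048]
    [+0.29632 +0.17038 +0.93977]
t = (-0.1007, 0.0900, 1.1064) m
M0: Pc = R·M0+t = (-0.22041, +0.18273, +1.09286); u = 772.0·(-0.22041)/1.09286 + 335.1 = 179.4019, v = 872.9·(+0.18273)/1.09286 + 257.7 = 403.6510
M1: Pc = R·M1+t = (-0.01641, +0.20615, +1.15657); u = 772.0·(-0.01641)/1.15657 + 335.1 = 324.1496, v = 872.9·(+0.20615)/1.15657 + 257.7 = 413.2847
M2: Pc = R·M2+t = (+0.01901, -0.00273, +1.11994); u = 772.0·(+0.01901)/1.11994 + 335.1 = 348.2041, v = 872.9·(-0.00273)/1.11994 + 257.7 = 255.5728
M3: Pc = R·M3+t = (-0.18499, -0.02615, +1.05623); u = 772.0·(-0.18499)/1.05623 + 335.1 = 199.8871, v = 872.9·(-0.02615)/1.05623 + 257.7 = 236.0923

c0=(179.40, 403.65) c1=(324.15, 413.28) c2=(348.20, 255.57) c3=(199.89, 236.09)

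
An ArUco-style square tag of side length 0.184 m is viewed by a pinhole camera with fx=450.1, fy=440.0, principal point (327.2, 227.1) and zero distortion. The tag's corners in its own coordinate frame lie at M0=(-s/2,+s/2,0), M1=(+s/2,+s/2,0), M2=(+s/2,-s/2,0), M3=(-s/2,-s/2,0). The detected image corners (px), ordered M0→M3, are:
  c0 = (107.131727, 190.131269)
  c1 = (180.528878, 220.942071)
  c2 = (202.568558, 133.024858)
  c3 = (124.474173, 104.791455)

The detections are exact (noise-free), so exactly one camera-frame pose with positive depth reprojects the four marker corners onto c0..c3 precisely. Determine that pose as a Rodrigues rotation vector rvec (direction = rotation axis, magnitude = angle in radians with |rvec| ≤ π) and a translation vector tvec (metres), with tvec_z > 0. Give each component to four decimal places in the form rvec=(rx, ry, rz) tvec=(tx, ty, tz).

rvec=(0.2040, 0.2724, 0.3461) tvec=(-0.3470, -0.1304, 0.8943)

Intrinsics K: fx=450.1, fy=440.0, cx=327.2, cy=227.1
Marker side s = 0.184 m; corners in marker frame (Z=0):
  M0 = (-0.0920, +0.0920, 0)
  M1 = (+0.0920, +0.0920, 0)
  M2 = (+0.0920, -0.0920, 0)
  M3 = (-0.0920, -0.0920, 0)
Detected image corners:
  c0 = (107.131727, 190.131269) px
  c1 = (180.528878, 220.942071) px
  c2 = (202.568558, 133.024858) px
  c3 = (124.474173, 104.791455) px
Planar DLT: solve 8×8 A·h = b for H (H[2,2]=1):
  H  [+372.30277 -65.07440 +152.54520]
  H  [+119.40880 +514.60336 +162.95727]
  H  [-0.25405 +0.27099 +1.00000]
B = K⁻¹H; ‖b₁‖=1.118195, ‖b₂‖=1.118195; λ = 2/(‖b₁‖+‖b₂‖) = 0.894298, sign → tz>0 ⇒ λ=+0.894298
r₁ = λ·B[:,0] = (+0.90488,+0.35996,-0.22719); r₂ = λ·B[:,1] = (-0.30547,+0.92085,+0.24234)
r₃ = r₁×r₂ = (+0.29644,-0.14989,+0.94321); SVD([r₁ r₂ r₃]) → R = UVᵀ:
  R  [+0.90488 -0.30547 +0.29644]
  R  [+0.35996 +0.92085 -0.14989]
  R  [-0.22719 +0.24234 +0.94321]
t = (-0.34702, -0.13037, +0.89430) m
tr R = 2.768945; θ = arccos((tr R − 1)/2) = 0.485435 rad = 27.813°
axis k = ((R−Rᵀ)₃₂, (R−Rᵀ)₁₃, (R−Rᵀ)₂₁) / (2 sinθ) = (+0.420316, +0.561129, +0.713070)
rvec = θ·k = (+0.204036, +0.272391, +0.346149)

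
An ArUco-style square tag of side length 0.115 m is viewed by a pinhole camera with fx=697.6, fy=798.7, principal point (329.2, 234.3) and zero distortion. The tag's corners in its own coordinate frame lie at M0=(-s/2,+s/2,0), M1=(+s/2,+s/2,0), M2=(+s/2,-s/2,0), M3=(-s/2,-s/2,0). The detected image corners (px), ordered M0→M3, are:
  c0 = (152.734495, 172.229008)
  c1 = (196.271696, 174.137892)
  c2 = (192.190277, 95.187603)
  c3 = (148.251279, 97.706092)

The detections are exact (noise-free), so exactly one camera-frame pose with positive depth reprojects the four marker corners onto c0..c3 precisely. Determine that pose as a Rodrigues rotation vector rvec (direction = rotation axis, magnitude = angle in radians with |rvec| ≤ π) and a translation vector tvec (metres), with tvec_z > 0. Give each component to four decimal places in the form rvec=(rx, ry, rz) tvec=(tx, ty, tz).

rvec=(0.1603, 0.6547, 0.0227) tvec=(-0.2722, -0.1498, 1.2061)

Intrinsics K: fx=697.6, fy=798.7, cx=329.2, cy=234.3
Marker side s = 0.115 m; corners in marker frame (Z=0):
  M0 = (-0.0575, +0.0575, 0)
  M1 = (+0.0575, +0.0575, 0)
  M2 = (+0.0575, -0.0575, 0)
  M3 = (-0.0575, -0.0575, 0)
Detected image corners:
  c0 = (152.734495, 172.229008) px
  c1 = (196.271696, 174.137892) px
  c2 = (192.190277, 95.187603) px
  c3 = (148.251279, 97.706092) px
Planar DLT: solve 8×8 A·h = b for H (H[2,2]=1):
  H  [+293.93233 +59.51440 +171.74758]
  H  [-70.07568 +684.10483 +135.10403]
  H  [-0.50119 +0.12895 +1.00000]
B = K⁻¹H; ‖b₁‖=0.829149, ‖b₂‖=0.829149; λ = 2/(‖b₁‖+‖b₂‖) = 1.206056, sign → tz>0 ⇒ λ=+1.206056
r₁ = λ·B[:,0] = (+0.79342,+0.07150,-0.60446); r₂ = λ·B[:,1] = (+0.02950,+0.98739,+0.15552)
r₃ = r₁×r₂ = (+0.60796,-0.14123,+0.78130); SVD([r₁ r₂ r₃]) → R = UVᵀ:
  R  [+0.79342 +0.02950 +0.60796]
  R  [+0.07150 +0.98739 -0.14123]
  R  [-0.60446 +0.15552 +0.78130]
t = (-0.27221, -0.14979, +1.20606) m
tr R = 2.562114; θ = arccos((tr R − 1)/2) = 0.674440 rad = 38.643°
axis k = ((R−Rᵀ)₃₂, (R−Rᵀ)₁₃, (R−Rᵀ)₂₁) / (2 sinθ) = (+0.237606, +0.970779, +0.033632)
rvec = θ·k = (+0.160251, +0.654732, +0.022683)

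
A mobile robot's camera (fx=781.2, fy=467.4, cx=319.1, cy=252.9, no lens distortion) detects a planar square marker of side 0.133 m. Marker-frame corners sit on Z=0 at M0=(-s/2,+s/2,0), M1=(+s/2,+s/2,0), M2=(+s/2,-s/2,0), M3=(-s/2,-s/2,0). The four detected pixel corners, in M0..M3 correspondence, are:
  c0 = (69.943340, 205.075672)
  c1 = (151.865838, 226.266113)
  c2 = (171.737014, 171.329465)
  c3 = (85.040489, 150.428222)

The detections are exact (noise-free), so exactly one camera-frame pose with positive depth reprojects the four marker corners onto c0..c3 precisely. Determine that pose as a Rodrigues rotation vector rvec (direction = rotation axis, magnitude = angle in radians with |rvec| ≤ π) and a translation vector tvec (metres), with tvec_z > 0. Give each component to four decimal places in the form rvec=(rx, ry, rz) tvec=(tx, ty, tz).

Intrinsics K: fx=781.2, fy=467.4, cx=319.1, cy=252.9
Marker side s = 0.133 m; corners in marker frame (Z=0):
  M0 = (-0.0665, +0.0665, 0)
  M1 = (+0.0665, +0.0665, 0)
  M2 = (+0.0665, -0.0665, 0)
  M3 = (-0.0665, -0.0665, 0)
Detected image corners:
  c0 = (69.943340, 205.075672) px
  c1 = (151.865838, 226.266113) px
  c2 = (171.737014, 171.329465) px
  c3 = (85.040489, 150.428222) px
Planar DLT: solve 8×8 A·h = b for H (H[2,2]=1):
  H  [+610.92408 -84.96573 +118.89420]
  H  [+122.82937 +484.76592 +188.84769]
  H  [-0.18822 +0.38672 +1.00000]
B = K⁻¹H; ‖b₁‖=0.951908, ‖b₂‖=0.951908; λ = 2/(‖b₁‖+‖b₂‖) = 1.050522, sign → tz>0 ⇒ λ=+1.050522
r₁ = λ·B[:,0] = (+0.90231,+0.38306,-0.19773); r₂ = λ·B[:,1] = (-0.28020,+0.86974,+0.40626)
r₃ = r₁×r₂ = (+0.32760,-0.31116,+0.89211); SVD([r₁ r₂ r₃]) → R = UVᵀ:
  R  [+0.90231 -0.28020 +0.32760]
  R  [+0.38306 +0.86974 -0.31116]
  R  [-0.19773 +0.40626 +0.89211]
t = (-0.26923, -0.14396, +1.05052) m
tr R = 2.664158; θ = arccos((tr R − 1)/2) = 0.587951 rad = 33.687°
axis k = ((R−Rᵀ)₃₂, (R−Rᵀ)₁₃, (R−Rᵀ)₂₁) / (2 sinθ) = (+0.646723, +0.473564, +0.597903)
rvec = θ·k = (+0.380241, +0.278432, +0.351538)

rvec=(0.3802, 0.2784, 0.3515) tvec=(-0.2692, -0.1440, 1.0505)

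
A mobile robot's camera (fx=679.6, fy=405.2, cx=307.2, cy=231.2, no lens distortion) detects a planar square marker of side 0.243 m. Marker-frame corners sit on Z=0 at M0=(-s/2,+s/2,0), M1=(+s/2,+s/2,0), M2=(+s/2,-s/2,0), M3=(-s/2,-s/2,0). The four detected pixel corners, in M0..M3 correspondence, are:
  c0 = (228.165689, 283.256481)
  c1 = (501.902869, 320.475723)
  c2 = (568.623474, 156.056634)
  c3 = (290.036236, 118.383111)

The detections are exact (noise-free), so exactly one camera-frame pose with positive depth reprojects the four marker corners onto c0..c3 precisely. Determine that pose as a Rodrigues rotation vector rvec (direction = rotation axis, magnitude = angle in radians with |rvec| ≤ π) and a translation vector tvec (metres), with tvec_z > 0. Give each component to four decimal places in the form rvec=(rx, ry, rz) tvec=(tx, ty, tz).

rvec=(0.0410, 0.0074, 0.2237) tvec=(0.0769, -0.0158, 0.5833)

Intrinsics K: fx=679.6, fy=405.2, cx=307.2, cy=231.2
Marker side s = 0.243 m; corners in marker frame (Z=0):
  M0 = (-0.1215, +0.1215, 0)
  M1 = (+0.1215, +0.1215, 0)
  M2 = (+0.1215, -0.1215, 0)
  M3 = (-0.1215, -0.1215, 0)
Detected image corners:
  c0 = (228.165689, 283.256481) px
  c1 = (501.902869, 320.475723) px
  c2 = (568.623474, 156.056634) px
  c3 = (290.036236, 118.383111) px
Planar DLT: solve 8×8 A·h = b for H (H[2,2]=1):
  H  [+1134.46638 -236.32583 +396.82317]
  H  [+153.03244 +693.17735 +220.24366]
  H  [-0.00483 +0.07115 +1.00000]
B = K⁻¹H; ‖b₁‖=1.714249, ‖b₂‖=1.714249; λ = 2/(‖b₁‖+‖b₂‖) = 0.583346, sign → tz>0 ⇒ λ=+0.583346
r₁ = λ·B[:,0] = (+0.97506,+0.22192,-0.00282); r₂ = λ·B[:,1] = (-0.22162,+0.97425,+0.04150)
r₃ = r₁×r₂ = (+0.01195,-0.03985,+0.99913); SVD([r₁ r₂ r₃]) → R = UVᵀ:
  R  [+0.97506 -0.22162 +0.01195]
  R  [+0.22192 +0.97425 -0.03985]
  R  [-0.00282 +0.04150 +0.99913]
t = (+0.07693, -0.01577, +0.58335) m
tr R = 2.948446; θ = arccos((tr R − 1)/2) = 0.227546 rad = 13.037°
axis k = ((R−Rᵀ)₃₂, (R−Rᵀ)₁₃, (R−Rᵀ)₂₁) / (2 sinθ) = (+0.180307, +0.032737, +0.983066)
rvec = θ·k = (+0.041028, +0.007449, +0.223693)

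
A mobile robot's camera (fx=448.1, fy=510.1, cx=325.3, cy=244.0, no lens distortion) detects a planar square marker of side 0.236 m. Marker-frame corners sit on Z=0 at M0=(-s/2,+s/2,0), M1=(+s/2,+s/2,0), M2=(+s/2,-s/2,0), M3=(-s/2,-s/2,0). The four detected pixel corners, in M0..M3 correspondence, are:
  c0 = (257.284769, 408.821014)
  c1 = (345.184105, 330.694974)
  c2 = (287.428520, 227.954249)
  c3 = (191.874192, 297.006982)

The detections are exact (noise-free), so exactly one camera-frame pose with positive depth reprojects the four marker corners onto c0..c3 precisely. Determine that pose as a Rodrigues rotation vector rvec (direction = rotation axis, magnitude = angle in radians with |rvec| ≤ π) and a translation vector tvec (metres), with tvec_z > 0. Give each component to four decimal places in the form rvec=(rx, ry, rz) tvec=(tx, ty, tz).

rvec=(-0.0424, -0.4059, -0.5719) tvec=(-0.1093, 0.1299, 0.9355)

Intrinsics K: fx=448.1, fy=510.1, cx=325.3, cy=244.0
Marker side s = 0.236 m; corners in marker frame (Z=0):
  M0 = (-0.1180, +0.1180, 0)
  M1 = (+0.1180, +0.1180, 0)
  M2 = (+0.1180, -0.1180, 0)
  M3 = (-0.1180, -0.1180, 0)
Detected image corners:
  c0 = (257.284769, 408.821014) px
  c1 = (345.184105, 330.694974) px
  c2 = (287.428520, 227.954249) px
  c3 = (191.874192, 297.006982) px
Planar DLT: solve 8×8 A·h = b for H (H[2,2]=1):
  H  [+499.80120 +281.08367 +272.95081]
  H  [-181.92470 +478.09194 +314.82258]
  H  [+0.41146 +0.07738 +1.00000]
B = K⁻¹H; ‖b₁‖=1.068916, ‖b₂‖=1.068916; λ = 2/(‖b₁‖+‖b₂‖) = 0.935527, sign → tz>0 ⇒ λ=+0.935527
r₁ = λ·B[:,0] = (+0.76402,-0.51778,+0.38493); r₂ = λ·B[:,1] = (+0.53429,+0.84220,+0.07239)
r₃ = r₁×r₂ = (-0.36167,+0.15036,+0.92010); SVD([r₁ r₂ r₃]) → R = UVᵀ:
  R  [+0.76402 +0.53429 -0.36167]
  R  [-0.51778 +0.84220 +0.15036]
  R  [+0.38493 +0.07239 +0.92010]
t = (-0.10929, +0.12989, +0.93553) m
tr R = 2.526325; θ = arccos((tr R − 1)/2) = 0.702603 rad = 40.256°
axis k = ((R−Rᵀ)₃₂, (R−Rᵀ)₁₃, (R−Rᵀ)₂₁) / (2 sinθ) = (-0.060329, -0.577679, -0.814031)
rvec = θ·k = (-0.042387, -0.405880, -0.571941)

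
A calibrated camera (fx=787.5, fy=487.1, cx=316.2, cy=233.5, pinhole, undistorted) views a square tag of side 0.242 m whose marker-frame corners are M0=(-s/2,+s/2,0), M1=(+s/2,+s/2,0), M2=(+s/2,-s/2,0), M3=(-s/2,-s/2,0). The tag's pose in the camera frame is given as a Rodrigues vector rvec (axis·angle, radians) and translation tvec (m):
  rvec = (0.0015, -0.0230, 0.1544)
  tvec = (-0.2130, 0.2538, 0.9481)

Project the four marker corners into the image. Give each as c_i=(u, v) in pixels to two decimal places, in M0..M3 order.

Intrinsics K: fx=787.5, fy=487.1, cx=316.2, cy=233.5
Marker side s = 0.242 m; corners in marker frame (Z=0):
  M0 = (-0.1210, +0.1210, 0)
  M1 = (+0.1210, +0.1210, 0)
  M2 = (+0.1210, -0.1210, 0)
  M3 = (-0.1210, -0.1210, 0)
rvec = (0.0015, -0.0230, 0.1544), |rvec| = θ = 0.15611 rad = 8.944°
Rodrigues: sinθ=0.15548, 1−cosθ=0.01216; R = I + sinθ·[k]× + (1−cosθ)·[k]×²:
    [+0.98784 -0.15379 -0.02279]
    [+0.15376 +0.98810 -0.00327]
    [+0.02302 -0.00028 +0.99973]
t = (-0.2130, 0.2538, 0.9481) m
M0: Pc = R·M0+t = (-0.35114, +0.35476, +0.94528); u = 787.5·(-0.35114)/0.94528 + 316.2 = 23.6724, v = 487.1·(+0.35476)/0.94528 + 233.5 = 416.3046
M1: Pc = R·M1+t = (-0.11208, +0.39197, +0.95085); u = 787.5·(-0.11208)/0.95085 + 316.2 = 223.3748, v = 487.1·(+0.39197)/0.95085 + 233.5 = 434.2948
M2: Pc = R·M2+t = (-0.07486, +0.15284, +0.95092); u = 787.5·(-0.07486)/0.95092 + 316.2 = 254.2028, v = 487.1·(+0.15284)/0.95092 + 233.5 = 311.7930
M3: Pc = R·M3+t = (-0.31392, +0.11563, +0.94535); u = 787.5·(-0.31392)/0.94535 + 316.2 = 54.6963, v = 487.1·(+0.11563)/0.94535 + 233.5 = 293.0821

c0=(23.67, 416.30) c1=(223.37, 434.29) c2=(254.20, 311.79) c3=(54.70, 293.08)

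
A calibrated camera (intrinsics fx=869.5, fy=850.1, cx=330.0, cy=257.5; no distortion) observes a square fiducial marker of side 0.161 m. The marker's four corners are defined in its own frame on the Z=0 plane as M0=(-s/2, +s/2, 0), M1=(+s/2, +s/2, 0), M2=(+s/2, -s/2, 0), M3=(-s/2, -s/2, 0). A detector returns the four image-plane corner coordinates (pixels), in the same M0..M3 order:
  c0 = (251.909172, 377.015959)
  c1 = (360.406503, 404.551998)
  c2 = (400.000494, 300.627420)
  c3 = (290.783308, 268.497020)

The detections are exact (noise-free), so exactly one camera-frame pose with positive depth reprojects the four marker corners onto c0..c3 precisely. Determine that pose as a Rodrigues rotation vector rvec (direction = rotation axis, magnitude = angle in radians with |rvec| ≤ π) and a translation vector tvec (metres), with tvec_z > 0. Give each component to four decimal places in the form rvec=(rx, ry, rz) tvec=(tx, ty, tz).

rvec=(0.1945, -0.2542, 0.3187) tvec=(-0.0046, 0.1127, 1.1827)

Intrinsics K: fx=869.5, fy=850.1, cx=330.0, cy=257.5
Marker side s = 0.161 m; corners in marker frame (Z=0):
  M0 = (-0.0805, +0.0805, 0)
  M1 = (+0.0805, +0.0805, 0)
  M2 = (+0.0805, -0.0805, 0)
  M3 = (-0.0805, -0.0805, 0)
Detected image corners:
  c0 = (251.909172, 377.015959) px
  c1 = (360.406503, 404.551998) px
  c2 = (400.000494, 300.627420) px
  c3 = (290.783308, 268.497020) px
Planar DLT: solve 8×8 A·h = b for H (H[2,2]=1):
  H  [+752.17120 -202.93717 +326.60011]
  H  [+263.99535 +701.77892 +338.48884]
  H  [+0.23348 +0.12522 +1.00000]
B = K⁻¹H; ‖b₁‖=0.845519, ‖b₂‖=0.845519; λ = 2/(‖b₁‖+‖b₂‖) = 1.182706, sign → tz>0 ⇒ λ=+1.182706
r₁ = λ·B[:,0] = (+0.91831,+0.28364,+0.27614); r₂ = λ·B[:,1] = (-0.33225,+0.93149,+0.14810)
r₃ = r₁×r₂ = (-0.21521,-0.22775,+0.94964); SVD([r₁ r₂ r₃]) → R = UVᵀ:
  R  [+0.91831 -0.33225 -0.21521]
  R  [+0.28364 +0.93149 -0.22775]
  R  [+0.27614 +0.14810 +0.94964]
t = (-0.00462, +0.11268, +1.18271) m
tr R = 2.799442; θ = arccos((tr R − 1)/2) = 0.451666 rad = 25.879°
axis k = ((R−Rᵀ)₃₂, (R−Rᵀ)₁₃, (R−Rᵀ)₂₁) / (2 sinθ) = (+0.430564, -0.562873, +0.705541)
rvec = θ·k = (+0.194471, -0.254231, +0.318669)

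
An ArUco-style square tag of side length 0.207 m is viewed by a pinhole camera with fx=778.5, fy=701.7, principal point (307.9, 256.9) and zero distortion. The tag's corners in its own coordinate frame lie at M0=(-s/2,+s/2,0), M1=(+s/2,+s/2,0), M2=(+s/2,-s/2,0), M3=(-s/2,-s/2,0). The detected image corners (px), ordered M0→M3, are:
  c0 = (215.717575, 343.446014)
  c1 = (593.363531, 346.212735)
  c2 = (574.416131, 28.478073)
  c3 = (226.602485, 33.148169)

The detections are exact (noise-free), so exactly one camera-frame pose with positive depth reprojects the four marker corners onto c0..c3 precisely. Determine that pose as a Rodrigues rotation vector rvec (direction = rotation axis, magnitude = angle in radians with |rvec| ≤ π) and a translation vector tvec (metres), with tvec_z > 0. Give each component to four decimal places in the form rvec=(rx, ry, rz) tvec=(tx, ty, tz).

rvec=(-0.1783, 0.0514, 0.0063) tvec=(0.0531, -0.0481, 0.4472)

Intrinsics K: fx=778.5, fy=701.7, cx=307.9, cy=256.9
Marker side s = 0.207 m; corners in marker frame (Z=0):
  M0 = (-0.1035, +0.1035, 0)
  M1 = (+0.1035, +0.1035, 0)
  M2 = (+0.1035, -0.1035, 0)
  M3 = (-0.1035, -0.1035, 0)
Detected image corners:
  c0 = (215.717575, 343.446014) px
  c1 = (593.363531, 346.212735) px
  c2 = (574.416131, 28.478073) px
  c3 = (226.602485, 33.148169) px
Planar DLT: solve 8×8 A·h = b for H (H[2,2]=1):
  H  [+1702.82819 -140.79901 +400.27216]
  H  [-27.04791 +1442.38920 +181.39134]
  H  [-0.11561 -0.39603 +1.00000]
B = K⁻¹H; ‖b₁‖=2.236038, ‖b₂‖=2.236038; λ = 2/(‖b₁‖+‖b₂‖) = 0.447220, sign → tz>0 ⇒ λ=+0.447220
r₁ = λ·B[:,0] = (+0.99866,+0.00169,-0.05170); r₂ = λ·B[:,1] = (-0.01084,+0.98413,-0.17711)
r₃ = r₁×r₂ = (+0.05058,+0.17743,+0.98283); SVD([r₁ r₂ r₃]) → R = UVᵀ:
  R  [+0.99866 -0.01084 +0.05058]
  R  [+0.00169 +0.98413 +0.17743]
  R  [-0.05170 -0.17711 +0.98283]
t = (+0.05306, -0.04812, +0.44722) m
tr R = 2.965624; θ = arccos((tr R − 1)/2) = 0.185675 rad = 10.638°
axis k = ((R−Rᵀ)₃₂, (R−Rᵀ)₁₃, (R−Rᵀ)₂₁) / (2 sinθ) = (-0.960261, +0.277035, +0.033925)
rvec = θ·k = (-0.178296, +0.051438, +0.006299)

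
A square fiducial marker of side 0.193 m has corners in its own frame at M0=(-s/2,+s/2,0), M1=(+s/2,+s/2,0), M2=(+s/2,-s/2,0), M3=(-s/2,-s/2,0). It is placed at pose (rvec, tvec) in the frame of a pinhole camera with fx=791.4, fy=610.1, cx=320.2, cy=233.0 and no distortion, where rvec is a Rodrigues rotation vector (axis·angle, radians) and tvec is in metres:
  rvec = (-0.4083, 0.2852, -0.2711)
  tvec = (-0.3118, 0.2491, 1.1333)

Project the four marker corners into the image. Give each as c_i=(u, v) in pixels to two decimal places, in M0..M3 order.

Intrinsics K: fx=791.4, fy=610.1, cx=320.2, cy=233.0
Marker side s = 0.193 m; corners in marker frame (Z=0):
  M0 = (-0.0965, +0.0965, 0)
  M1 = (+0.0965, +0.0965, 0)
  M2 = (+0.0965, -0.0965, 0)
  M3 = (-0.0965, -0.0965, 0)
rvec = (-0.4083, 0.2852, -0.2711), |rvec| = θ = 0.56705 rad = 32.489°
Rodrigues: sinθ=0.53714, 1−cosθ=0.15651; R = I + sinθ·[k]× + (1−cosθ)·[k]×²:
    [+0.92464 +0.20012 +0.32404]
    [-0.31348 +0.88308 +0.34913]
    [-0.21628 -0.42440 +0.87926]
t = (-0.3118, 0.2491, 1.1333) m
M0: Pc = R·M0+t = (-0.38172, +0.36457, +1.11322); u = 791.4·(-0.38172)/1.11322 + 320.2 = 48.8336, v = 610.1·(+0.36457)/1.11322 + 233.0 = 432.8024
M1: Pc = R·M1+t = (-0.20326, +0.30407, +1.07147); u = 791.4·(-0.20326)/1.07147 + 320.2 = 170.0698, v = 610.1·(+0.30407)/1.07147 + 233.0 = 406.1361
M2: Pc = R·M2+t = (-0.24188, +0.13363, +1.15338); u = 791.4·(-0.24188)/1.15338 + 320.2 = 154.2297, v = 610.1·(+0.13363)/1.15338 + 233.0 = 303.6864
M3: Pc = R·M3+t = (-0.42034, +0.19413, +1.19513); u = 791.4·(-0.42034)/1.19513 + 320.2 = 41.8558, v = 610.1·(+0.19413)/1.19513 + 233.0 = 332.1034

c0=(48.83, 432.80) c1=(170.07, 406.14) c2=(154.23, 303.69) c3=(41.86, 332.10)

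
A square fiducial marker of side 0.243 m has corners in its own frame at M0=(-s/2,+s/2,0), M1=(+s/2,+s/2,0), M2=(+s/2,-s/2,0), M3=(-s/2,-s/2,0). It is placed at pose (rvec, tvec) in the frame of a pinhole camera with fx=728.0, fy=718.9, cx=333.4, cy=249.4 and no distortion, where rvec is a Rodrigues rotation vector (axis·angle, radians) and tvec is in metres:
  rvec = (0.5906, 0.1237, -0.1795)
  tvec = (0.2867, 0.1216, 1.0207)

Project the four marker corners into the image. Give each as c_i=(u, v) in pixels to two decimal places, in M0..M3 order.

c0=(460.14, 403.22) c1=(627.06, 387.35) c2=(629.95, 254.31) c3=(440.38, 277.85)

Intrinsics K: fx=728.0, fy=718.9, cx=333.4, cy=249.4
Marker side s = 0.243 m; corners in marker frame (Z=0):
  M0 = (-0.1215, +0.1215, 0)
  M1 = (+0.1215, +0.1215, 0)
  M2 = (+0.1215, -0.1215, 0)
  M3 = (-0.1215, -0.1215, 0)
rvec = (0.5906, 0.1237, -0.1795), |rvec| = θ = 0.62955 rad = 36.070°
Rodrigues: sinθ=0.58878, 1−cosθ=0.19171; R = I + sinθ·[k]× + (1−cosθ)·[k]×²:
    [+0.97701 +0.20321 +0.06441]
    [-0.13254 +0.81570 -0.56309]
    [-0.16697 +0.54161 +0.82388]
t = (0.2867, 0.1216, 1.0207) m
M0: Pc = R·M0+t = (+0.19268, +0.23681, +1.10679); u = 728.0·(+0.19268)/1.10679 + 333.4 = 460.1387, v = 718.9·(+0.23681)/1.10679 + 249.4 = 403.2165
M1: Pc = R·M1+t = (+0.43010, +0.20460, +1.06622); u = 728.0·(+0.43010)/1.06622 + 333.4 = 627.0648, v = 718.9·(+0.20460)/1.06622 + 249.4 = 387.3543
M2: Pc = R·M2+t = (+0.38072, +0.00639, +0.93461); u = 728.0·(+0.38072)/0.93461 + 333.4 = 629.9542, v = 718.9·(+0.00639)/0.93461 + 249.4 = 254.3149
M3: Pc = R·M3+t = (+0.14330, +0.03860, +0.97518); u = 728.0·(+0.14330)/0.97518 + 333.4 = 440.3793, v = 718.9·(+0.03860)/0.97518 + 249.4 = 277.8531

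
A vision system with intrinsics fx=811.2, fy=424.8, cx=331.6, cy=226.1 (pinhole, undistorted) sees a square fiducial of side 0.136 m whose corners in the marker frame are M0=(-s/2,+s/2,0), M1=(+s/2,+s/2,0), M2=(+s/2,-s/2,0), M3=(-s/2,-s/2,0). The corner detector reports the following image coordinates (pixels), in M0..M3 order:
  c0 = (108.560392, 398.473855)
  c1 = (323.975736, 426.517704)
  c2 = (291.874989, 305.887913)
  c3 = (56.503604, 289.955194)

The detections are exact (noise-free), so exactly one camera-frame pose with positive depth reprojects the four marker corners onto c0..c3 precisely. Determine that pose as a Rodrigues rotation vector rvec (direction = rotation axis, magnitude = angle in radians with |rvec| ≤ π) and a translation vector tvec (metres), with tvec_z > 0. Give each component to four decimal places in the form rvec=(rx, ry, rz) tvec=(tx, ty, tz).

rvec=(0.3705, 0.4062, -0.0322) tvec=(-0.0735, 0.1297, 0.4187)

Intrinsics K: fx=811.2, fy=424.8, cx=331.6, cy=226.1
Marker side s = 0.136 m; corners in marker frame (Z=0):
  M0 = (-0.0680, +0.0680, 0)
  M1 = (+0.0680, +0.0680, 0)
  M2 = (+0.0680, -0.0680, 0)
  M3 = (-0.0680, -0.0680, 0)
Detected image corners:
  c0 = (108.560392, 398.473855) px
  c1 = (323.975736, 426.517704) px
  c2 = (291.874989, 305.887913) px
  c3 = (56.503604, 289.955194) px
Planar DLT: solve 8×8 A·h = b for H (H[2,2]=1):
  H  [+1470.50711 +475.27290 +189.23930]
  H  [-168.19394 +1132.92313 +357.72569]
  H  [-0.93571 +0.82571 +1.00000]
B = K⁻¹H; ‖b₁‖=2.388538, ‖b₂‖=2.388538; λ = 2/(‖b₁‖+‖b₂‖) = 0.418666, sign → tz>0 ⇒ λ=+0.418666
r₁ = λ·B[:,0] = (+0.91908,+0.04274,-0.39175); r₂ = λ·B[:,1] = (+0.10398,+0.93257,+0.34570)
r₃ = r₁×r₂ = (+0.38011,-0.35846,+0.85266); SVD([r₁ r₂ r₃]) → R = UVᵀ:
  R  [+0.91908 +0.10398 +0.38011]
  R  [+0.04274 +0.93257 -0.35846]
  R  [-0.39175 +0.34570 +0.85266]
t = (-0.07347, +0.12973, +0.41867) m
tr R = 2.704304; θ = arccos((tr R − 1)/2) = 0.550712 rad = 31.554°
axis k = ((R−Rᵀ)₃₂, (R−Rᵀ)₁₃, (R−Rᵀ)₂₁) / (2 sinθ) = (+0.672806, +0.737501, -0.058509)
rvec = θ·k = (+0.370523, +0.406151, -0.032222)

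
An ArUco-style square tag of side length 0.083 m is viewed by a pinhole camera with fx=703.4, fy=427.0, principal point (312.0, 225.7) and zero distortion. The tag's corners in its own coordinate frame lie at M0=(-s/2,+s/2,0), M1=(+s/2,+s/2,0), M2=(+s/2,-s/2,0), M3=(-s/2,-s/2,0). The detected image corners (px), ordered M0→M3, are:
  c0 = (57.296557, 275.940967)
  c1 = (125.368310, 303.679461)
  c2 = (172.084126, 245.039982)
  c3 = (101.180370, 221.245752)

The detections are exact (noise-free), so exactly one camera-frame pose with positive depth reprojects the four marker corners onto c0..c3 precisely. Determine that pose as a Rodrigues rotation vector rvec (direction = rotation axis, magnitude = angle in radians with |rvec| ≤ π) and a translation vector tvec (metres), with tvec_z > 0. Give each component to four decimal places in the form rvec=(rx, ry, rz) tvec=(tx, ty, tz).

Intrinsics K: fx=703.4, fy=427.0, cx=312.0, cy=225.7
Marker side s = 0.083 m; corners in marker frame (Z=0):
  M0 = (-0.0415, +0.0415, 0)
  M1 = (+0.0415, +0.0415, 0)
  M2 = (+0.0415, -0.0415, 0)
  M3 = (-0.0415, -0.0415, 0)
Detected image corners:
  c0 = (57.296557, 275.940967) px
  c1 = (125.368310, 303.679461) px
  c2 = (172.084126, 245.039982) px
  c3 = (101.180370, 221.245752) px
Planar DLT: solve 8×8 A·h = b for H (H[2,2]=1):
  H  [+743.87190 -550.09495 +112.84170]
  H  [+96.22623 +670.70466 +260.98813]
  H  [-0.81908 -0.04294 +1.00000]
B = K⁻¹H; ‖b₁‖=1.767215, ‖b₂‖=1.767215; λ = 2/(‖b₁‖+‖b₂‖) = 0.565862, sign → tz>0 ⇒ λ=+0.565862
r₁ = λ·B[:,0] = (+0.80400,+0.37250,-0.46348); r₂ = λ·B[:,1] = (-0.43176,+0.90166,-0.02430)
r₃ = r₁×r₂ = (+0.40886,+0.21965,+0.88577); SVD([r₁ r₂ r₃]) → R = UVᵀ:
  R  [+0.80400 -0.43176 +0.40886]
  R  [+0.37250 +0.90166 +0.21965]
  R  [-0.46348 -0.02430 +0.88577]
t = (-0.16022, +0.04676, +0.56586) m
tr R = 2.591438; θ = arccos((tr R − 1)/2) = 0.650602 rad = 37.277°
axis k = ((R−Rᵀ)₃₂, (R−Rᵀ)₁₃, (R−Rᵀ)₂₁) / (2 sinθ) = (-0.201384, +0.720151, +0.663948)
rvec = θ·k = (-0.131021, +0.468532, +0.431966)

rvec=(-0.1310, 0.4685, 0.4320) tvec=(-0.1602, 0.0468, 0.5659)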